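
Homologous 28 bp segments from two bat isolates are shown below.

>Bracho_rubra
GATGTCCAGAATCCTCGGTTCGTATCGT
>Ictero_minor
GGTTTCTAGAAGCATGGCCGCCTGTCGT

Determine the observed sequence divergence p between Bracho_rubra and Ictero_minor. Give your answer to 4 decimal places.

0.3929

The sequences differ at positions 2 (A/G), 4 (G/T), 7 (C/T), 12 (T/G), 14 (C/A), 16 (C/G), 18 (G/C), 19 (T/C), 20 (T/G), 22 (G/C), 24 (A/G).
There are 11 differences over 28 sites, so p = 11/28 = 0.3929.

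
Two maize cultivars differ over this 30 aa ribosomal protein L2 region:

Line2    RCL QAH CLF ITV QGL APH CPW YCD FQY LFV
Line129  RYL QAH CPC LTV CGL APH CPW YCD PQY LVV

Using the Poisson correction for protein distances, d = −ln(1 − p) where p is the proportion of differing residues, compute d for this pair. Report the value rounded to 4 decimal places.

0.2657

The sequences differ at positions 2 (C/Y), 8 (L/P), 9 (F/C), 10 (I/L), 13 (Q/C), 25 (F/P), 29 (F/V).
p = 7/30 = 0.233333.
d = −ln(1 − 0.233333) = −ln(0.766667) = 0.2657.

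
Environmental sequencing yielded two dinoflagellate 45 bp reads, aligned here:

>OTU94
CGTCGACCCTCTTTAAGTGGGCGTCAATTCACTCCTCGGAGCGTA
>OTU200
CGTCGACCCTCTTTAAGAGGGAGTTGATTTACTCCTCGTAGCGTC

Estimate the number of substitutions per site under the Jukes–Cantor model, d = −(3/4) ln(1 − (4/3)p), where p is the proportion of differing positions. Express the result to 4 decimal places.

0.1743

Mismatches occur at site 18 (T↔A), site 22 (C↔A), site 25 (C↔T), site 26 (A↔G), site 30 (C↔T), site 39 (G↔T), site 45 (A↔C).
p = 7/45 = 0.155556.
d = −0.75 · ln(1 − (4/3)·0.155556) = −0.75 · ln(0.792592) = −0.75 · (-0.232447) = 0.1743.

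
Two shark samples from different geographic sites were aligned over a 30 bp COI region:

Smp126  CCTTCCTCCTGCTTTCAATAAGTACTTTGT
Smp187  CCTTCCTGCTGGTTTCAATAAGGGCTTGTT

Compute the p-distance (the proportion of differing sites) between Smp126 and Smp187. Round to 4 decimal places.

0.2000

The sequences differ at positions 8 (C/G), 12 (C/G), 23 (T/G), 24 (A/G), 28 (T/G), 29 (G/T).
There are 6 differences over 30 sites, so p = 6/30 = 0.2000.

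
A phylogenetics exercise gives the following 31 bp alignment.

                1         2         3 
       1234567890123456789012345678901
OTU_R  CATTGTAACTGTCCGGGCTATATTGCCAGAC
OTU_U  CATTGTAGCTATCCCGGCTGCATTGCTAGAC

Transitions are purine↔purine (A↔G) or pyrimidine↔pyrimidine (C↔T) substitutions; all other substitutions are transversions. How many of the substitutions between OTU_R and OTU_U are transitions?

5

The sequences differ at positions 8 (A/G, transition), 11 (G/A, transition), 15 (G/C, transversion), 20 (A/G, transition), 21 (T/C, transition), 27 (C/T, transition).
Of the 6 differences, 5 transitions and 1 transversion, so the answer is 5.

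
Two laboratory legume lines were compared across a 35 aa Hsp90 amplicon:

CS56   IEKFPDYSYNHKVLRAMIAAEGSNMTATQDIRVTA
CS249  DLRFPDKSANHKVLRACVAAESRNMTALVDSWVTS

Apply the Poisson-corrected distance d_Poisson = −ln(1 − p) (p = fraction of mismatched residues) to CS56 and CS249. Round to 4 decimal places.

Mismatches occur at site 1 (I/D), site 2 (E/L), site 3 (K/R), site 7 (Y/K), site 9 (Y/A), site 17 (M/C), site 18 (I/V), site 22 (G/S), site 23 (S/R), site 28 (T/L), site 29 (Q/V), site 31 (I/S), site 32 (R/W), site 35 (A/S).
p = 14/35 = 0.400000.
d = −ln(1 − 0.400000) = −ln(0.600000) = 0.5108.

0.5108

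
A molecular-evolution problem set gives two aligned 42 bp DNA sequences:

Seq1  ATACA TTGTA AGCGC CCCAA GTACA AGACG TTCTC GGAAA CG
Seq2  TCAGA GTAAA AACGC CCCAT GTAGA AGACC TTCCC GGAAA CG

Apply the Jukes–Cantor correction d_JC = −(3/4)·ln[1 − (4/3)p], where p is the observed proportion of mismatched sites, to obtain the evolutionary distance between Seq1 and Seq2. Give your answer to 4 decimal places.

The sequences differ at positions 1 (A/T), 2 (T/C), 4 (C/G), 6 (T/G), 8 (G/A), 9 (T/A), 12 (G/A), 20 (A/T), 24 (C/G), 30 (G/C), 34 (T/C).
p = 11/42 = 0.261905.
d = −0.75 · ln(1 − (4/3)·0.261905) = −0.75 · ln(0.650793) = −0.75 · (-0.429564) = 0.3222.

0.3222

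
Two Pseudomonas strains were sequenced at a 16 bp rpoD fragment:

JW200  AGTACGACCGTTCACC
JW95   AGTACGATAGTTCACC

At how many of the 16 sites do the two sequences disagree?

2

Differing sites — 8:C/T; 9:C/A.
That gives 2 mismatches out of 16 aligned sites, so the Hamming distance is 2.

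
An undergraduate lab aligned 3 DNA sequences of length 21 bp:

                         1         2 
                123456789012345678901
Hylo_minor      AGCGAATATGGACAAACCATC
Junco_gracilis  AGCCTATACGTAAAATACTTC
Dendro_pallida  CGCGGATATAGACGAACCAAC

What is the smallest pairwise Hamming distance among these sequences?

5

Pairwise Hamming distances:
  Hylo_minor vs Junco_gracilis: 8
  Hylo_minor vs Dendro_pallida: 5
  Junco_gracilis vs Dendro_pallida: 12
The smallest is 5, between Hylo_minor and Dendro_pallida.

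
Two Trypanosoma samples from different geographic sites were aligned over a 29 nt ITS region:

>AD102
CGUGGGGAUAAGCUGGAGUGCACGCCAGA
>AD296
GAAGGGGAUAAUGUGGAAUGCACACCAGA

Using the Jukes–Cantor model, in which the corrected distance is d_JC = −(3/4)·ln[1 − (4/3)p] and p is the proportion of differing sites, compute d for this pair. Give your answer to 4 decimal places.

0.2913

Mismatches occur at site 1 (C↔G), site 2 (G↔A), site 3 (U↔A), site 12 (G↔U), site 13 (C↔G), site 18 (G↔A), site 24 (G↔A).
p = 7/29 = 0.241379.
d = −0.75 · ln(1 − (4/3)·0.241379) = −0.75 · ln(0.678161) = −0.75 · (-0.388371) = 0.2913.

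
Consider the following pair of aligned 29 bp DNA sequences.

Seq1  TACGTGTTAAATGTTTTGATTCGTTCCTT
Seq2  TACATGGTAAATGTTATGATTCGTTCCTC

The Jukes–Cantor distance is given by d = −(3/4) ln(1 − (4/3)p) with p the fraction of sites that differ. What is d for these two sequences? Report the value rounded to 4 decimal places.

0.1524

Differing sites — 4:G/A; 7:T/G; 16:T/A; 29:T/C.
p = 4/29 = 0.137931.
d = −0.75 · ln(1 − (4/3)·0.137931) = −0.75 · ln(0.816092) = −0.75 · (-0.203228) = 0.1524.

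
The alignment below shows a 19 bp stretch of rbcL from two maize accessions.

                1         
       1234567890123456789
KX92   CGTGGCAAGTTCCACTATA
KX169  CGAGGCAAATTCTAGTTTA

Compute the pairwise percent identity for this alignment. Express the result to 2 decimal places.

Differing sites — 3:T/A; 9:G/A; 13:C/T; 15:C/G; 17:A/T.
14 of the 19 sites match, so the percent identity is 14/19 × 100 = 73.68%.

73.68%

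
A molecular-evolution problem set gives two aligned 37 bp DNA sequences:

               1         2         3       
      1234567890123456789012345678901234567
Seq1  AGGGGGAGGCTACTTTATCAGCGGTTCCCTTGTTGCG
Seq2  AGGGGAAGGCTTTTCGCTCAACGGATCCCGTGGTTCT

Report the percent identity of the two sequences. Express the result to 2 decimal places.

67.57%

Mismatches occur at site 6 (G/A), site 12 (A/T), site 13 (C/T), site 15 (T/C), site 16 (T/G), site 17 (A/C), site 21 (G/A), site 25 (T/A), site 30 (T/G), site 33 (T/G), site 35 (G/T), site 37 (G/T).
25 of the 37 sites match, so the percent identity is 25/37 × 100 = 67.57%.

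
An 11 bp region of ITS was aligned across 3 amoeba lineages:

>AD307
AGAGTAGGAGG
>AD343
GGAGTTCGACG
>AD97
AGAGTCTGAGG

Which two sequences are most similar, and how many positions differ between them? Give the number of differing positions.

Pairwise Hamming distances:
  AD307 vs AD343: 4
  AD307 vs AD97: 2
  AD343 vs AD97: 4
The smallest is 2, between AD307 and AD97.

2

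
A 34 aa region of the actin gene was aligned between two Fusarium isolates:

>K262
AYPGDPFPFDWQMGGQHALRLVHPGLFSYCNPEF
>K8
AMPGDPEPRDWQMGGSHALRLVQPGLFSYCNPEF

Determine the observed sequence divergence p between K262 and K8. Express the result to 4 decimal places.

Mismatches occur at site 2 (Y→M), site 7 (F→E), site 9 (F→R), site 16 (Q→S), site 23 (H→Q).
There are 5 differences over 34 sites, so p = 5/34 = 0.1471.

0.1471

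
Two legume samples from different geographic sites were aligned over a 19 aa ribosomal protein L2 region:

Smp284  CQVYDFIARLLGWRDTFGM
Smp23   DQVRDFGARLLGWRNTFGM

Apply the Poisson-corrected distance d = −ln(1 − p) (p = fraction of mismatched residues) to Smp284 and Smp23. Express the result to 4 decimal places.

0.2364

Differing sites — 1:C/D; 4:Y/R; 7:I/G; 15:D/N.
p = 4/19 = 0.210526.
d = −ln(1 − 0.210526) = −ln(0.789474) = 0.2364.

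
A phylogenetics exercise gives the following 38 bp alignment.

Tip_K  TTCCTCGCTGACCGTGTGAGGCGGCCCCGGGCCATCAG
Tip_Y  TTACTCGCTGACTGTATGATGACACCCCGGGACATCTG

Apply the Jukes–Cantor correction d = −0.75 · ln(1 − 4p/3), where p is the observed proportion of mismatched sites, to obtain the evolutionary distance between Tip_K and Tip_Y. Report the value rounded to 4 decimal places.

Differing sites — 3:C/A; 13:C/T; 16:G/A; 20:G/T; 22:C/A; 23:G/C; 24:G/A; 32:C/A; 37:A/T.
p = 9/38 = 0.236842.
d = −0.75 · ln(1 − (4/3)·0.236842) = −0.75 · ln(0.684211) = −0.75 · (-0.379489) = 0.2846.

0.2846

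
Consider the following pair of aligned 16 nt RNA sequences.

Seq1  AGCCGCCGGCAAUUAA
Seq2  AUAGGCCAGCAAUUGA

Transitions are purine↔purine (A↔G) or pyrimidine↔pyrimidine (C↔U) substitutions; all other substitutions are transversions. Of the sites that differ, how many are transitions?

2

Mismatches occur at site 2 (G/U, transversion), site 3 (C/A, transversion), site 4 (C/G, transversion), site 8 (G/A, transition), site 15 (A/G, transition).
Of the 5 differences, 2 transitions and 3 transversions, so the answer is 2.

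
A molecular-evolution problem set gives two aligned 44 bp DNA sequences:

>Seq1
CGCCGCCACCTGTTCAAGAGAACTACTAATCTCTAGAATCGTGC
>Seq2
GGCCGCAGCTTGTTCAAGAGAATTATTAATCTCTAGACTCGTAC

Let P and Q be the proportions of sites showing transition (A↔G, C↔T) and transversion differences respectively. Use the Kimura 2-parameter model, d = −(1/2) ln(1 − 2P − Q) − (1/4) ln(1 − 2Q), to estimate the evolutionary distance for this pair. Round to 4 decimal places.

0.2118

Mismatches occur at site 1 (C↔G, transversion), site 7 (C↔A, transversion), site 8 (A↔G, transition), site 10 (C↔T, transition), site 23 (C↔T, transition), site 26 (C↔T, transition), site 38 (A↔C, transversion), site 43 (G↔A, transition).
Of the 8 differences, 5 transitions and 3 transversions over 44 sites: P = 5/44 = 0.113636, Q = 3/44 = 0.068182.
d = −0.5·ln(0.704546) − 0.25·ln(0.863636) = −0.5·(-0.350202) − 0.25·(-0.146604) = 0.2118.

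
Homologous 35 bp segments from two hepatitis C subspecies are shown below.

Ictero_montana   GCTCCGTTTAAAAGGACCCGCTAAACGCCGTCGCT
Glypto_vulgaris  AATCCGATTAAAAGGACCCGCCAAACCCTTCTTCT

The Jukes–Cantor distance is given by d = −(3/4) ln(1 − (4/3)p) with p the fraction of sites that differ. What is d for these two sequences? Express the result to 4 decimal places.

Differing sites — 1:G/A; 2:C/A; 7:T/A; 22:T/C; 27:G/C; 29:C/T; 30:G/T; 31:T/C; 32:C/T; 33:G/T.
p = 10/35 = 0.285714.
d = −0.75 · ln(1 − (4/3)·0.285714) = −0.75 · ln(0.619048) = −0.75 · (-0.479572) = 0.3597.

0.3597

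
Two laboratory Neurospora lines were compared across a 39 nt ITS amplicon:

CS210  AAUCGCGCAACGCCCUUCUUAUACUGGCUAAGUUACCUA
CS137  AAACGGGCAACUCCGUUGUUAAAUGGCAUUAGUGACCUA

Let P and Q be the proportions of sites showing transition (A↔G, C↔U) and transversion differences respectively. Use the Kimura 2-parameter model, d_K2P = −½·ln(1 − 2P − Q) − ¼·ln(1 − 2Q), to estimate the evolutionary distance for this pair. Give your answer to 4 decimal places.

Differing sites — 3:U/A (Tv); 6:C/G (Tv); 12:G/U (Tv); 15:C/G (Tv); 18:C/G (Tv); 22:U/A (Tv); 24:C/U (Ti); 25:U/G (Tv); 27:G/C (Tv); 28:C/A (Tv); 30:A/U (Tv); 34:U/G (Tv).
Of the 12 differences, 1 transition and 11 transversions over 39 sites: P = 1/39 = 0.025641, Q = 11/39 = 0.282051.
d = −0.5·ln(0.666667) − 0.25·ln(0.435898) = −0.5·(-0.405465) − 0.25·(-0.830347) = 0.4103.

0.4103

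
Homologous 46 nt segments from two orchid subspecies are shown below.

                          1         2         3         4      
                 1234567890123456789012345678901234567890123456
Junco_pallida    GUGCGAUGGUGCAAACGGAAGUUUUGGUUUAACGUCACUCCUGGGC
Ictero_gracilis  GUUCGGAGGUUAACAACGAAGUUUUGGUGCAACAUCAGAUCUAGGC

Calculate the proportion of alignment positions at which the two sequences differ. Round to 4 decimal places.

0.3261

Mismatches occur at site 3 (G/U), site 6 (A/G), site 7 (U/A), site 11 (G/U), site 12 (C/A), site 14 (A/C), site 16 (C/A), site 17 (G/C), site 29 (U/G), site 30 (U/C), site 34 (G/A), site 38 (C/G), site 39 (U/A), site 40 (C/U), site 43 (G/A).
There are 15 differences over 46 sites, so p = 15/46 = 0.3261.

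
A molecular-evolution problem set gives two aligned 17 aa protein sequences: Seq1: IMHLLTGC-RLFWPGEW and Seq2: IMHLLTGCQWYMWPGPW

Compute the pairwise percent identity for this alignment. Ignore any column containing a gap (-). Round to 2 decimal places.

Excluding the 1 gap column leaves 16 comparable sites.
Mismatches occur at site 10 (R↔W), site 11 (L↔Y), site 12 (F↔M), site 16 (E↔P).
12 of the 16 comparable sites match, so the percent identity is 12/16 × 100 = 75.00%.

75.00%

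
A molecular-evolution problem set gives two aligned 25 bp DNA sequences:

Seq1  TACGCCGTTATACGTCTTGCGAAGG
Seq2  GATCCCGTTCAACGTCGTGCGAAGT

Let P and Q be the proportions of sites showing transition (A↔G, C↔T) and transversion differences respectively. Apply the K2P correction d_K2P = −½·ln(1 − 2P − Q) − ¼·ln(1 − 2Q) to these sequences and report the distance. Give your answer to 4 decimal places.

0.3563

Mismatches occur at site 1 (T↔G, transversion), site 3 (C↔T, transition), site 4 (G↔C, transversion), site 10 (A↔C, transversion), site 11 (T↔A, transversion), site 17 (T↔G, transversion), site 25 (G↔T, transversion).
Of the 7 differences, 1 transition and 6 transversions over 25 sites: P = 1/25 = 0.040000, Q = 6/25 = 0.240000.
d = −0.5·ln(0.680000) − 0.25·ln(0.520000) = −0.5·(-0.385662) − 0.25·(-0.653926) = 0.3563.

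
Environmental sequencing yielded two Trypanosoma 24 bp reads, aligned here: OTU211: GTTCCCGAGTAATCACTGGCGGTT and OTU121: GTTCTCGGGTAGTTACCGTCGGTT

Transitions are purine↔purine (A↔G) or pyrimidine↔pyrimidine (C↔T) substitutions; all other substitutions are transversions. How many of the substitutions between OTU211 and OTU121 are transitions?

The sequences differ at positions 5 (C/T, transition), 8 (A/G, transition), 12 (A/G, transition), 14 (C/T, transition), 17 (T/C, transition), 19 (G/T, transversion).
Of the 6 differences, 5 transitions and 1 transversion, so the answer is 5.

5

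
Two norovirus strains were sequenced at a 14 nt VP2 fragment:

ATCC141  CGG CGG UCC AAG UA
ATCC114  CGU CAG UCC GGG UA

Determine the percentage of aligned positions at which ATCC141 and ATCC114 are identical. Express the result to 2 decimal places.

71.43%

The sequences differ at positions 3 (G/U), 5 (G/A), 10 (A/G), 11 (A/G).
10 of the 14 sites match, so the percent identity is 10/14 × 100 = 71.43%.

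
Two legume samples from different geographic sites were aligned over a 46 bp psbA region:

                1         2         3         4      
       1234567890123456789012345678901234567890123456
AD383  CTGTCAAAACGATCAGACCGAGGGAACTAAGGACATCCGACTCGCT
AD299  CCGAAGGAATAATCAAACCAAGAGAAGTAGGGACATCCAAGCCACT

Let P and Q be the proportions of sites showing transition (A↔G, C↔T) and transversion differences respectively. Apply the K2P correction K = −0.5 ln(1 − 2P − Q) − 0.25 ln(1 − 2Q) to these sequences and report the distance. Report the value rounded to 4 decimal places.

Mismatches occur at site 2 (T↔C, transition), site 4 (T↔A, transversion), site 5 (C↔A, transversion), site 6 (A↔G, transition), site 7 (A↔G, transition), site 10 (C↔T, transition), site 11 (G↔A, transition), site 16 (G↔A, transition), site 20 (G↔A, transition), site 23 (G↔A, transition), site 27 (C↔G, transversion), site 30 (A↔G, transition), site 39 (G↔A, transition), site 41 (C↔G, transversion), site 42 (T↔C, transition), site 44 (G↔A, transition).
Of the 16 differences, 12 transitions and 4 transversions over 46 sites: P = 12/46 = 0.260870, Q = 4/46 = 0.086957.
d = −0.5·ln(0.391303) − 0.25·ln(0.826086) = −0.5·(-0.938273) − 0.25·(-0.191056) = 0.5169.

0.5169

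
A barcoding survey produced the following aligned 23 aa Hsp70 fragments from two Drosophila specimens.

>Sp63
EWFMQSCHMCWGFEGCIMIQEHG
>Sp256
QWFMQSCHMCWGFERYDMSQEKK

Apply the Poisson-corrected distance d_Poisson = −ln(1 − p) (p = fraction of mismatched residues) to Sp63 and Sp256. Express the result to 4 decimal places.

0.3629

The sequences differ at positions 1 (E/Q), 15 (G/R), 16 (C/Y), 17 (I/D), 19 (I/S), 22 (H/K), 23 (G/K).
p = 7/23 = 0.304348.
d = −ln(1 − 0.304348) = −ln(0.695652) = 0.3629.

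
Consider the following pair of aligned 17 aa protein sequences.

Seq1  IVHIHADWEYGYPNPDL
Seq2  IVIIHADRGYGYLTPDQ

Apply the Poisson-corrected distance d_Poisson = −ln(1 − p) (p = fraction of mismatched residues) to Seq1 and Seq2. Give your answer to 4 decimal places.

0.4353

Mismatches occur at site 3 (H→I), site 8 (W→R), site 9 (E→G), site 13 (P→L), site 14 (N→T), site 17 (L→Q).
p = 6/17 = 0.352941.
d = −ln(1 − 0.352941) = −ln(0.647059) = 0.4353.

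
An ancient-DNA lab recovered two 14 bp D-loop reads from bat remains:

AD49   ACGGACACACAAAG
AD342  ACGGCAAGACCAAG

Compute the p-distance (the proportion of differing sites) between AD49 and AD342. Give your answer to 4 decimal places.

Mismatches occur at site 5 (A↔C), site 6 (C↔A), site 8 (C↔G), site 11 (A↔C).
There are 4 differences over 14 sites, so p = 4/14 = 0.2857.

0.2857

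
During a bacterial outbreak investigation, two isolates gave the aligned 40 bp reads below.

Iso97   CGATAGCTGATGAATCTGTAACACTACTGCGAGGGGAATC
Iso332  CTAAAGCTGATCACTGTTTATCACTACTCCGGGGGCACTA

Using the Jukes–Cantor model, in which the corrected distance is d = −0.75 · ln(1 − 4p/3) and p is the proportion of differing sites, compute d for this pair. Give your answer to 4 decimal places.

The sequences differ at positions 2 (G/T), 4 (T/A), 12 (G/C), 14 (A/C), 16 (C/G), 18 (G/T), 21 (A/T), 29 (G/C), 32 (A/G), 36 (G/C), 38 (A/C), 40 (C/A).
p = 12/40 = 0.300000.
d = −0.75 · ln(1 − (4/3)·0.300000) = −0.75 · ln(0.600000) = −0.75 · (-0.510826) = 0.3831.

0.3831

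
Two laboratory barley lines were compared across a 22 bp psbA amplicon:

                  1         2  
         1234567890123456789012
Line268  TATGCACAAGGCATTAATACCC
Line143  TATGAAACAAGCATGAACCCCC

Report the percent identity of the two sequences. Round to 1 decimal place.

68.2%

The sequences differ at positions 5 (C/A), 7 (C/A), 8 (A/C), 10 (G/A), 15 (T/G), 18 (T/C), 19 (A/C).
15 of the 22 sites match, so the percent identity is 15/22 × 100 = 68.2%.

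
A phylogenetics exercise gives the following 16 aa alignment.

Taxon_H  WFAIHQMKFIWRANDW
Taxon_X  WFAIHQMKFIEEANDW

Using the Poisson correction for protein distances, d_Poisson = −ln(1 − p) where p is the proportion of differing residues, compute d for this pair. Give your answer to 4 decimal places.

Mismatches occur at site 11 (W↔E), site 12 (R↔E).
p = 2/16 = 0.125000.
d = −ln(1 − 0.125000) = −ln(0.875000) = 0.1335.

0.1335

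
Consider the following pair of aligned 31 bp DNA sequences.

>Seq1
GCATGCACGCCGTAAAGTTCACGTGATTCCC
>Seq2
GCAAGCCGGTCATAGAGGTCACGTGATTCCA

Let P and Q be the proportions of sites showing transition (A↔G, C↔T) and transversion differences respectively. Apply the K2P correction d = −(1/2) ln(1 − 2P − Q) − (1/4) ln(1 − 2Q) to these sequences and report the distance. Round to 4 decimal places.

0.3165

The sequences differ at positions 4 (T/A, transversion), 7 (A/C, transversion), 8 (C/G, transversion), 10 (C/T, transition), 12 (G/A, transition), 15 (A/G, transition), 18 (T/G, transversion), 31 (C/A, transversion).
Of the 8 differences, 3 transitions and 5 transversions over 31 sites: P = 3/31 = 0.096774, Q = 5/31 = 0.161290.
d = −0.5·ln(0.645162) − 0.25·ln(0.677420) = −0.5·(-0.438254) − 0.25·(-0.389464) = 0.3165.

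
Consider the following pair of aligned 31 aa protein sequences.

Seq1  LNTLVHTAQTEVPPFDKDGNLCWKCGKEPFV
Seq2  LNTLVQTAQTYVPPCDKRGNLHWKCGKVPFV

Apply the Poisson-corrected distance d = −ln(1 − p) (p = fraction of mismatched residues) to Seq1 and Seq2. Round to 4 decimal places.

The sequences differ at positions 6 (H/Q), 11 (E/Y), 15 (F/C), 18 (D/R), 22 (C/H), 28 (E/V).
p = 6/31 = 0.193548.
d = −ln(1 − 0.193548) = −ln(0.806452) = 0.2151.

0.2151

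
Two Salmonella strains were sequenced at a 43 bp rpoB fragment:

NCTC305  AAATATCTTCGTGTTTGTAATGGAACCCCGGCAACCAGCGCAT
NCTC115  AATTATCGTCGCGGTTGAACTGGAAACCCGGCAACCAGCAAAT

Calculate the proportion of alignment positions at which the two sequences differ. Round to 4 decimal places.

The sequences differ at positions 3 (A/T), 8 (T/G), 12 (T/C), 14 (T/G), 18 (T/A), 20 (A/C), 26 (C/A), 40 (G/A), 41 (C/A).
There are 9 differences over 43 sites, so p = 9/43 = 0.2093.

0.2093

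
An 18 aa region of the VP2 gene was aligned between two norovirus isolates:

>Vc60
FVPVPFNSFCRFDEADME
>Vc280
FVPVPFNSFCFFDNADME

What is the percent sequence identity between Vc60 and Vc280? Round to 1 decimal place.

88.9%

Mismatches occur at site 11 (R↔F), site 14 (E↔N).
16 of the 18 sites match, so the percent identity is 16/18 × 100 = 88.9%.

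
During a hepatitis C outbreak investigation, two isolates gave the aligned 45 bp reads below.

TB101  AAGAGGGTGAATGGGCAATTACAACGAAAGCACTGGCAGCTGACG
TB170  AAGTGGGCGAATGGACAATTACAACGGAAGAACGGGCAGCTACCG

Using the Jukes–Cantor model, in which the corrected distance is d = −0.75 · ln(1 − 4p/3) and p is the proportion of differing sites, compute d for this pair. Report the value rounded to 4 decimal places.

Differing sites — 4:A/T; 8:T/C; 15:G/A; 27:A/G; 31:C/A; 34:T/G; 42:G/A; 43:A/C.
p = 8/45 = 0.177778.
d = −0.75 · ln(1 − (4/3)·0.177778) = −0.75 · ln(0.762963) = −0.75 · (-0.270546) = 0.2029.

0.2029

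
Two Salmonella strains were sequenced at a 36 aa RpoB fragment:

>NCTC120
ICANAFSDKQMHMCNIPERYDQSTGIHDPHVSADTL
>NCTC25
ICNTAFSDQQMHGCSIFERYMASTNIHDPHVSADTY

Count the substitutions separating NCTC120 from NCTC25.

The sequences differ at positions 3 (A/N), 4 (N/T), 9 (K/Q), 13 (M/G), 15 (N/S), 17 (P/F), 21 (D/M), 22 (Q/A), 25 (G/N), 36 (L/Y).
That gives 10 mismatches out of 36 aligned sites, so the Hamming distance is 10.

10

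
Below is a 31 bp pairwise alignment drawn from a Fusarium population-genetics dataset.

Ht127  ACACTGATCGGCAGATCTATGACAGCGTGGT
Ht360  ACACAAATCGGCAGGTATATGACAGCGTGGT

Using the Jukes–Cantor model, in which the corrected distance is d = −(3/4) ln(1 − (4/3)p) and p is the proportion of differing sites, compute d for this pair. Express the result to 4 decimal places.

The sequences differ at positions 5 (T/A), 6 (G/A), 15 (A/G), 17 (C/A).
p = 4/31 = 0.129032.
d = −0.75 · ln(1 − (4/3)·0.129032) = −0.75 · ln(0.827957) = −0.75 · (-0.188794) = 0.1416.

0.1416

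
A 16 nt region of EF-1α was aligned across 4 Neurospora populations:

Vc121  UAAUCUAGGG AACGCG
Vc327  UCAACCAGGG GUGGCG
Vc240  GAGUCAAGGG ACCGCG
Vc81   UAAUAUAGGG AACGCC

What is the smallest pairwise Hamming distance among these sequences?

2

Pairwise Hamming distances:
  Vc121 vs Vc327: 6
  Vc121 vs Vc240: 4
  Vc121 vs Vc81: 2
  Vc327 vs Vc240: 8
  Vc327 vs Vc81: 8
  Vc240 vs Vc81: 6
The smallest is 2, between Vc121 and Vc81.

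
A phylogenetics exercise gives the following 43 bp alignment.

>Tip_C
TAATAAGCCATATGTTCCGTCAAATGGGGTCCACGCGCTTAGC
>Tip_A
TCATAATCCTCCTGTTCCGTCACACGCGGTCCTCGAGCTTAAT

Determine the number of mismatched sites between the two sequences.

12

The sequences differ at positions 2 (A/C), 7 (G/T), 10 (A/T), 11 (T/C), 12 (A/C), 23 (A/C), 25 (T/C), 27 (G/C), 33 (A/T), 36 (C/A), 42 (G/A), 43 (C/T).
That gives 12 mismatches out of 43 aligned sites, so the Hamming distance is 12.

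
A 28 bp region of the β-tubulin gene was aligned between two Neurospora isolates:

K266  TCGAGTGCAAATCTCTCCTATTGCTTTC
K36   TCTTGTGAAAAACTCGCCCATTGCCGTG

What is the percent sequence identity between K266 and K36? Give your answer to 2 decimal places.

67.86%

Mismatches occur at site 3 (G↔T), site 4 (A↔T), site 8 (C↔A), site 12 (T↔A), site 16 (T↔G), site 19 (T↔C), site 25 (T↔C), site 26 (T↔G), site 28 (C↔G).
19 of the 28 sites match, so the percent identity is 19/28 × 100 = 67.86%.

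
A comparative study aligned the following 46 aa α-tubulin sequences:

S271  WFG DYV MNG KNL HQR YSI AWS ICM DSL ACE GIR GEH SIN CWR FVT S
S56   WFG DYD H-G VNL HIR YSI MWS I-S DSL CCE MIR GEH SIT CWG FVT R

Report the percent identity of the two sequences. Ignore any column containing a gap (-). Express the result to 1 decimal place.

Excluding the 2 gap columns leaves 44 comparable sites.
Mismatches occur at site 6 (V/D), site 7 (M/H), site 10 (K/V), site 14 (Q/I), site 19 (A/M), site 24 (M/S), site 28 (A/C), site 31 (G/M), site 39 (N/T), site 42 (R/G), site 46 (S/R).
33 of the 44 comparable sites match, so the percent identity is 33/44 × 100 = 75.0%.

75.0%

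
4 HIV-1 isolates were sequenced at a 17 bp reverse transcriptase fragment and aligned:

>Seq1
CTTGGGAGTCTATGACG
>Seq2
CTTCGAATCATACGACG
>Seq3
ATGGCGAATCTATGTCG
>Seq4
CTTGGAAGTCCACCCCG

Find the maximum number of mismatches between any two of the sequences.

10

Pairwise Hamming distances:
  Seq1 vs Seq2: 6
  Seq1 vs Seq3: 5
  Seq1 vs Seq4: 5
  Seq2 vs Seq3: 10
  Seq2 vs Seq4: 7
  Seq3 vs Seq4: 9
The largest is 10, between Seq2 and Seq3.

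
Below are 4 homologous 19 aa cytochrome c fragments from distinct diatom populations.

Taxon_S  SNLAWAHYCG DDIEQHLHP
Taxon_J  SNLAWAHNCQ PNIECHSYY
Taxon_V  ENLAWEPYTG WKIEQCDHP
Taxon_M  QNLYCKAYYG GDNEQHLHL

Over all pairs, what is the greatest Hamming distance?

15

Pairwise Hamming distances:
  Taxon_S vs Taxon_J: 8
  Taxon_S vs Taxon_V: 8
  Taxon_S vs Taxon_M: 9
  Taxon_J vs Taxon_V: 13
  Taxon_J vs Taxon_M: 15
  Taxon_V vs Taxon_M: 12
The largest is 15, between Taxon_J and Taxon_M.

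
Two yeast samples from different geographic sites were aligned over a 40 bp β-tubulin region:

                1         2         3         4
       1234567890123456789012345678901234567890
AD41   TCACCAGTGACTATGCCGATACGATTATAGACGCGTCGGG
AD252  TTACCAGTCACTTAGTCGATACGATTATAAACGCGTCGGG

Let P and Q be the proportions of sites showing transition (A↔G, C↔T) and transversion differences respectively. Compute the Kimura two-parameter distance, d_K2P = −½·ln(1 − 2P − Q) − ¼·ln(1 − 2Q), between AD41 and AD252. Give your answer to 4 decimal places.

0.1681

Mismatches occur at site 2 (C→T, transition), site 9 (G→C, transversion), site 13 (A→T, transversion), site 14 (T→A, transversion), site 16 (C→T, transition), site 30 (G→A, transition).
Of the 6 differences, 3 transitions and 3 transversions over 40 sites: P = 3/40 = 0.075000, Q = 3/40 = 0.075000.
d = −0.5·ln(0.775000) − 0.25·ln(0.850000) = −0.5·(-0.254892) − 0.25·(-0.162519) = 0.1681.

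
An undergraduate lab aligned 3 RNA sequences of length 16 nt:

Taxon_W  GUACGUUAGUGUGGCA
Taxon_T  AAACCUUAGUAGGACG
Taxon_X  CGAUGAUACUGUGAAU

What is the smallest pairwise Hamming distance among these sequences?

7

Pairwise Hamming distances:
  Taxon_W vs Taxon_T: 7
  Taxon_W vs Taxon_X: 8
  Taxon_T vs Taxon_X: 10
The smallest is 7, between Taxon_W and Taxon_T.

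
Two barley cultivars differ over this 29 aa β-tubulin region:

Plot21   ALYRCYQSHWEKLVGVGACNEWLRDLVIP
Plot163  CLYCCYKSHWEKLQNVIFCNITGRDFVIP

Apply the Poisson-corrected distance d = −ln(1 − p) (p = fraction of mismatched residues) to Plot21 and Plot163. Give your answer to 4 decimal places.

Mismatches occur at site 1 (A↔C), site 4 (R↔C), site 7 (Q↔K), site 14 (V↔Q), site 15 (G↔N), site 17 (G↔I), site 18 (A↔F), site 21 (E↔I), site 22 (W↔T), site 23 (L↔G), site 26 (L↔F).
p = 11/29 = 0.379310.
d = −ln(1 − 0.379310) = −ln(0.620690) = 0.4769.

0.4769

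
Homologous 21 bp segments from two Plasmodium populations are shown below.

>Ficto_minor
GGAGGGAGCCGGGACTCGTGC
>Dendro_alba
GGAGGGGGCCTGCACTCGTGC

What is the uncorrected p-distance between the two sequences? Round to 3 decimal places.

Mismatches occur at site 7 (A→G), site 11 (G→T), site 13 (G→C).
There are 3 differences over 21 sites, so p = 3/21 = 0.143.

0.143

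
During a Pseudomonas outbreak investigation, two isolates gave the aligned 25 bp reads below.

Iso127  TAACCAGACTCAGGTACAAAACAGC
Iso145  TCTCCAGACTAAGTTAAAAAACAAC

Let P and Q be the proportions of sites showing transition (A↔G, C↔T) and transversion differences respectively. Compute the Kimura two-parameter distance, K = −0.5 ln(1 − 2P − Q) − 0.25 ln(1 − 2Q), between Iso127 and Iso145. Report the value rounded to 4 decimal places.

The sequences differ at positions 2 (A/C, transversion), 3 (A/T, transversion), 11 (C/A, transversion), 14 (G/T, transversion), 17 (C/A, transversion), 24 (G/A, transition).
Of the 6 differences, 1 transition and 5 transversions over 25 sites: P = 1/25 = 0.040000, Q = 5/25 = 0.200000.
d = −0.5·ln(0.720000) − 0.25·ln(0.600000) = −0.5·(-0.328504) − 0.25·(-0.510826) = 0.2920.

0.2920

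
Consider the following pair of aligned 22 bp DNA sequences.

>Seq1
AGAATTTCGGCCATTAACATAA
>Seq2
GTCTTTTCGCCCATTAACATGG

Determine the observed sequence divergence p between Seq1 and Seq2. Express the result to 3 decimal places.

Mismatches occur at site 1 (A→G), site 2 (G→T), site 3 (A→C), site 4 (A→T), site 10 (G→C), site 21 (A→G), site 22 (A→G).
There are 7 differences over 22 sites, so p = 7/22 = 0.318.

0.318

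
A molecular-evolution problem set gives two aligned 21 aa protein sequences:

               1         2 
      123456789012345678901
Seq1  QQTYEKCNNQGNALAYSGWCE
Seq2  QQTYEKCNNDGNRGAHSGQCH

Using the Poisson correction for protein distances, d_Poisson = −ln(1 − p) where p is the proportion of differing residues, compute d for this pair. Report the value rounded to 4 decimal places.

0.3365

The sequences differ at positions 10 (Q/D), 13 (A/R), 14 (L/G), 16 (Y/H), 19 (W/Q), 21 (E/H).
p = 6/21 = 0.285714.
d = −ln(1 − 0.285714) = −ln(0.714286) = 0.3365.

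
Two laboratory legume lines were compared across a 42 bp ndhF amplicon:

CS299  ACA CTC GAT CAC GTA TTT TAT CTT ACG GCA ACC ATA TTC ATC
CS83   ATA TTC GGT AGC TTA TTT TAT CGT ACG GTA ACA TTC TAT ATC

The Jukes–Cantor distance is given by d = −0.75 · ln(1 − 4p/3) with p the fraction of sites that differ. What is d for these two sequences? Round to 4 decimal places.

0.3992

The sequences differ at positions 2 (C/T), 4 (C/T), 8 (A/G), 10 (C/A), 11 (A/G), 13 (G/T), 23 (T/G), 29 (C/T), 33 (C/A), 34 (A/T), 36 (A/C), 38 (T/A), 39 (C/T).
p = 13/42 = 0.309524.
d = −0.75 · ln(1 − (4/3)·0.309524) = −0.75 · ln(0.587301) = −0.75 · (-0.532218) = 0.3992.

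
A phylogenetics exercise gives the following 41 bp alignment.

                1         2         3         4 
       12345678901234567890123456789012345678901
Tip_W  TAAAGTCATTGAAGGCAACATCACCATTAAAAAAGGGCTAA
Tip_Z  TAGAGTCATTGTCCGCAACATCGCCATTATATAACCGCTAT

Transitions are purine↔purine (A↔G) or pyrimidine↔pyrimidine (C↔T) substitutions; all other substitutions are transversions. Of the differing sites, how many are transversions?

The sequences differ at positions 3 (A/G, transition), 12 (A/T, transversion), 13 (A/C, transversion), 14 (G/C, transversion), 23 (A/G, transition), 30 (A/T, transversion), 32 (A/T, transversion), 35 (G/C, transversion), 36 (G/C, transversion), 41 (A/T, transversion).
Of the 10 differences, 2 transitions and 8 transversions, so the answer is 8.

8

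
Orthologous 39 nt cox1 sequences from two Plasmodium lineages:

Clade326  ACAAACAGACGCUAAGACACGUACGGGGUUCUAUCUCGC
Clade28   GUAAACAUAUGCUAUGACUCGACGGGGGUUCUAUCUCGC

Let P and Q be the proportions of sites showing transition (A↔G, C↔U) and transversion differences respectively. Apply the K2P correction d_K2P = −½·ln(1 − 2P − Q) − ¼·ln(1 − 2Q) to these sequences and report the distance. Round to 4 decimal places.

The sequences differ at positions 1 (A/G, transition), 2 (C/U, transition), 8 (G/U, transversion), 10 (C/U, transition), 15 (A/U, transversion), 19 (A/U, transversion), 22 (U/A, transversion), 23 (A/C, transversion), 24 (C/G, transversion).
Of the 9 differences, 3 transitions and 6 transversions over 39 sites: P = 3/39 = 0.076923, Q = 6/39 = 0.153846.
d = −0.5·ln(0.692308) − 0.25·ln(0.692308) = −0.5·(-0.367724) − 0.25·(-0.367724) = 0.2758.

0.2758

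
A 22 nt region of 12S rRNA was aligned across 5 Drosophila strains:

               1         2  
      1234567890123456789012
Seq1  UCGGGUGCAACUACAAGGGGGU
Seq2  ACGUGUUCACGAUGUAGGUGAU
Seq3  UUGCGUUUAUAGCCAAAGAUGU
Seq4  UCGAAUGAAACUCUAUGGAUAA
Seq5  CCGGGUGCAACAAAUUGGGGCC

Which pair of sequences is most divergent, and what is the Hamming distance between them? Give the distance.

Pairwise Hamming distances:
  Seq1 vs Seq2: 11
  Seq1 vs Seq3: 11
  Seq1 vs Seq4: 10
  Seq1 vs Seq5: 7
  Seq2 vs Seq3: 14
  Seq2 vs Seq4: 15
  Seq2 vs Seq5: 11
  Seq3 vs Seq4: 13
  Seq3 vs Seq5: 17
  Seq4 vs Seq5: 12
The largest is 17, between Seq3 and Seq5.

17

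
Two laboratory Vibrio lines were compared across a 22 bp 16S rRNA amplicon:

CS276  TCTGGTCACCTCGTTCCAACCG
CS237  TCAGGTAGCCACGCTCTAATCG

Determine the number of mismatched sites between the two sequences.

7

The sequences differ at positions 3 (T/A), 7 (C/A), 8 (A/G), 11 (T/A), 14 (T/C), 17 (C/T), 20 (C/T).
That gives 7 mismatches out of 22 aligned sites, so the Hamming distance is 7.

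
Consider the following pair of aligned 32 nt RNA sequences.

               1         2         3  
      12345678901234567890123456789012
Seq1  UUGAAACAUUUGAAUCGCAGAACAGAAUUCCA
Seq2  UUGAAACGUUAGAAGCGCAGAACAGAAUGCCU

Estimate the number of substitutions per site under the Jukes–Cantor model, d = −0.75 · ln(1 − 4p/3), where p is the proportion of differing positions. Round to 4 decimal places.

0.1752

Mismatches occur at site 8 (A/G), site 11 (U/A), site 15 (U/G), site 29 (U/G), site 32 (A/U).
p = 5/32 = 0.156250.
d = −0.75 · ln(1 − (4/3)·0.156250) = −0.75 · ln(0.791667) = −0.75 · (-0.233614) = 0.1752.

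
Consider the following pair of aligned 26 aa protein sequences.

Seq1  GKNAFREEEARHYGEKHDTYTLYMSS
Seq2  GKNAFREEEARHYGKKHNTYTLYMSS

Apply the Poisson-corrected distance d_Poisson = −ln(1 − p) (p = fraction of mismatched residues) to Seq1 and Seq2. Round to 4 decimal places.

0.0800

Mismatches occur at site 15 (E→K), site 18 (D→N).
p = 2/26 = 0.076923.
d = −ln(1 − 0.076923) = −ln(0.923077) = 0.0800.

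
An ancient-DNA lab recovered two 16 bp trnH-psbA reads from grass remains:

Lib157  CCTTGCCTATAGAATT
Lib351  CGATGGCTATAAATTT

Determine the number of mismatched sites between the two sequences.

5

Mismatches occur at site 2 (C↔G), site 3 (T↔A), site 6 (C↔G), site 12 (G↔A), site 14 (A↔T).
That gives 5 mismatches out of 16 aligned sites, so the Hamming distance is 5.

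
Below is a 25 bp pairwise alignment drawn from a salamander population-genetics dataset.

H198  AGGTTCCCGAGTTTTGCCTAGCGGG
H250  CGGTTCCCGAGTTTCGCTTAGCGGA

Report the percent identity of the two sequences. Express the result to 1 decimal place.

Differing sites — 1:A/C; 15:T/C; 18:C/T; 25:G/A.
21 of the 25 sites match, so the percent identity is 21/25 × 100 = 84.0%.

84.0%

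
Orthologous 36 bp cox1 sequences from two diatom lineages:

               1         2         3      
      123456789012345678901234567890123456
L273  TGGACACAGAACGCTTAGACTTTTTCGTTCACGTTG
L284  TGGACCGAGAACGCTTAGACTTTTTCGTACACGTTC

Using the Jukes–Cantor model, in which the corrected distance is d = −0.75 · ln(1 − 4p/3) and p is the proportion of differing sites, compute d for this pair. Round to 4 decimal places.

The sequences differ at positions 6 (A/C), 7 (C/G), 29 (T/A), 36 (G/C).
p = 4/36 = 0.111111.
d = −0.75 · ln(1 − (4/3)·0.111111) = −0.75 · ln(0.851852) = −0.75 · (-0.160342) = 0.1203.

0.1203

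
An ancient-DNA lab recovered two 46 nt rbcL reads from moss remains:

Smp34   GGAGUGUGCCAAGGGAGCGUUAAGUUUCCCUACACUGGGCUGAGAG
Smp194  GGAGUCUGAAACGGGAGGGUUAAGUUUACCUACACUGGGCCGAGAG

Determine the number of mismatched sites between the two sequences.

Mismatches occur at site 6 (G↔C), site 9 (C↔A), site 10 (C↔A), site 12 (A↔C), site 18 (C↔G), site 28 (C↔A), site 41 (U↔C).
That gives 7 mismatches out of 46 aligned sites, so the Hamming distance is 7.

7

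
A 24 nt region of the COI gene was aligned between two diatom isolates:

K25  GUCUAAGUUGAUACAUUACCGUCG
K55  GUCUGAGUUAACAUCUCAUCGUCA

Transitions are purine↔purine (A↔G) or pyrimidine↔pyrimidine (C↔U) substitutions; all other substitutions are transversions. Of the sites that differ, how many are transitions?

Mismatches occur at site 5 (A↔G, transition), site 10 (G↔A, transition), site 12 (U↔C, transition), site 14 (C↔U, transition), site 15 (A↔C, transversion), site 17 (U↔C, transition), site 19 (C↔U, transition), site 24 (G↔A, transition).
Of the 8 differences, 7 transitions and 1 transversion, so the answer is 7.

7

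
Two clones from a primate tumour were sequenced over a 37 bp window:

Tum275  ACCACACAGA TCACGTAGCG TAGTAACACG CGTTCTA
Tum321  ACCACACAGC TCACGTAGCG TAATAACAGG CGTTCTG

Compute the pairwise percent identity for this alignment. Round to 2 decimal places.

Differing sites — 10:A/C; 23:G/A; 29:C/G; 37:A/G.
33 of the 37 sites match, so the percent identity is 33/37 × 100 = 89.19%.

89.19%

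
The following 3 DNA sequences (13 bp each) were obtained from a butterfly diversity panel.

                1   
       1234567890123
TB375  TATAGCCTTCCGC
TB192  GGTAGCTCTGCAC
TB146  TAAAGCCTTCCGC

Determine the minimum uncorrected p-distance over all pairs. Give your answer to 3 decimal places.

0.077

Pairwise Hamming distances:
  TB375 vs TB192: 6
  TB375 vs TB146: 1
  TB192 vs TB146: 7
The smallest is 1 mismatch, between TB375 and TB146; p = 1/13 = 0.077.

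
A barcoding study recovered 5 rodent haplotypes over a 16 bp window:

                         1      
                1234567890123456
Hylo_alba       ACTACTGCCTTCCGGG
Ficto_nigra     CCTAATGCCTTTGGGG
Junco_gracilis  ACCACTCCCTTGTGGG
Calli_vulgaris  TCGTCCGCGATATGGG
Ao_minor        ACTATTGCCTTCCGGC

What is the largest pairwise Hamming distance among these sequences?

10

Pairwise Hamming distances:
  Hylo_alba vs Ficto_nigra: 4
  Hylo_alba vs Junco_gracilis: 4
  Hylo_alba vs Calli_vulgaris: 8
  Hylo_alba vs Ao_minor: 2
  Ficto_nigra vs Junco_gracilis: 6
  Ficto_nigra vs Calli_vulgaris: 9
  Ficto_nigra vs Ao_minor: 5
  Junco_gracilis vs Calli_vulgaris: 8
  Junco_gracilis vs Ao_minor: 6
  Calli_vulgaris vs Ao_minor: 10
The largest is 10, between Calli_vulgaris and Ao_minor.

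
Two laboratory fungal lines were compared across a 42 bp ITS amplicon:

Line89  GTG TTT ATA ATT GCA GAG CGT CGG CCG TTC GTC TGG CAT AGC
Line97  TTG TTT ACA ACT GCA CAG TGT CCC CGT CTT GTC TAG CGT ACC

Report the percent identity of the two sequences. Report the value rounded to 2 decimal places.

66.67%

Differing sites — 1:G/T; 8:T/C; 11:T/C; 16:G/C; 19:C/T; 23:G/C; 24:G/C; 26:C/G; 27:G/T; 28:T/C; 30:C/T; 35:G/A; 38:A/G; 41:G/C.
28 of the 42 sites match, so the percent identity is 28/42 × 100 = 66.67%.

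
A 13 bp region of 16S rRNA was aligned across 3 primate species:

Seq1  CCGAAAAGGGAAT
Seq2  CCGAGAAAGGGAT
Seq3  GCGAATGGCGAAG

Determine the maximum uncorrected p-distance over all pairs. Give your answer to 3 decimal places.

0.615

Pairwise Hamming distances:
  Seq1 vs Seq2: 3
  Seq1 vs Seq3: 5
  Seq2 vs Seq3: 8
The largest is 8 mismatches, between Seq2 and Seq3; p = 8/13 = 0.615.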